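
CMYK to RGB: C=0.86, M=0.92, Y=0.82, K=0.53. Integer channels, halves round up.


R = 255 × (1-C) × (1-K) = 255 × 0.14 × 0.47 = 16.779 → 17
G = 255 × (1-M) × (1-K) = 255 × 0.08 × 0.47 = 9.588 → 10
B = 255 × (1-Y) × (1-K) = 255 × 0.18 × 0.47 = 21.573 → 22
= RGB(17, 10, 22)


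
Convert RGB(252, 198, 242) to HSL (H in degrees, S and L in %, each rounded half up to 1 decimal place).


Normalize: R'=252/255≈0.9882, G'=198/255≈0.7765, B'=242/255≈0.9490
Max=252/255, Min=198/255, Δ=Max-Min=54/255
L = (Max+Min)/2 = (252+198)/510 = 450/510 = 0.88235… → L = 88.2%
L > 0.5 → S = Δ/(2-Max-Min) = 54/(510-252-198) = 54/60 = 0.9 → S = 90.0%
(the 1/255 factors cancel in S and H, so raw channel differences can be used)
Max is R' → H = 60 × (((G-B)/Δ) mod 6) = 60 × (((198-242)/54) mod 6)
  (-44)/54 = -0.8148…; negative, so add 6 → 5.1851…
  H = 60 × 5.1851… = 311.111…° → H = 311.1°
= HSL(311.1°, 90.0%, 88.2%)


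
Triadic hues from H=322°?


Triadic: equally spaced at 120° intervals
H1 = 322°
H2 = (322 + 120) mod 360 = 82°
H3 = (322 + 240) mod 360 = 202°
Triadic = 322°, 82°, 202°


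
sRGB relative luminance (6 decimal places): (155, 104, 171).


Linearize each channel (sRGB transfer function): c = v/255; c_lin = c/12.92 if c ≤ 0.04045, else ((c+0.055)/1.055)^2.4
  R: 155/255 ≈ 0.607843 > 0.04045 → ((0.607843+0.055)/1.055)^2.4 ≈ 0.327778
  G: 104/255 ≈ 0.407843 > 0.04045 → ((0.407843+0.055)/1.055)^2.4 ≈ 0.138432
  B: 171/255 ≈ 0.670588 > 0.04045 → ((0.670588+0.055)/1.055)^2.4 ≈ 0.407240
R_lin = 0.327778, G_lin = 0.138432, B_lin = 0.407240
L = 0.2126×R + 0.7152×G + 0.0722×B
L = 0.2126×0.327778 + 0.7152×0.138432 + 0.0722×0.407240
L ≈ 0.198095


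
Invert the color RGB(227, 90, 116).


Invert: (255-R, 255-G, 255-B)
R: 255-227 = 28
G: 255-90 = 165
B: 255-116 = 139
= RGB(28, 165, 139)


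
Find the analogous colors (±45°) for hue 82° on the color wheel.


Base hue: 82°
Left analog: (82 - 45) mod 360 = 37°
Right analog: (82 + 45) mod 360 = 127°
Analogous hues = 37° and 127°


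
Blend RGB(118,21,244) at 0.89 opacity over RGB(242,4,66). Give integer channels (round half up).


C = α×F + (1-α)×B, with 1-α = 0.11
R: 0.89×118 + 0.11×242 = 105.02 + 26.62 = 131.64 → 132
G: 0.89×21 + 0.11×4 = 18.69 + 0.44 = 19.13 → 19
B: 0.89×244 + 0.11×66 = 217.16 + 7.26 = 224.42 → 224
= RGB(132, 19, 224)


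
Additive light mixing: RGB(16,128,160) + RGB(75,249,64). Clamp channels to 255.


Additive: each channel = min(255, C₁+C₂)
R: 16+75 = 91 → 91
G: 128+249 = 377 → 255
B: 160+64 = 224 → 224
= RGB(91, 255, 224)


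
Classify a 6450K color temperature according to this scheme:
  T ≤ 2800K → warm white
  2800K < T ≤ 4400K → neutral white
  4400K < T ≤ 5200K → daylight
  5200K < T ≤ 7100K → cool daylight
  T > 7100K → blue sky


Temperature: 6450K
5200K < 6450K ≤ 7100K → cool daylight
Classification: cool daylight


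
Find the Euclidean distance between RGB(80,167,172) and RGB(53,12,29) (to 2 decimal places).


d = √[(R₁-R₂)² + (G₁-G₂)² + (B₁-B₂)²]
d = √[(80-53)² + (167-12)² + (172-29)²]
d = √[729 + 24025 + 20449]
d = √45203
d ≈ 212.61


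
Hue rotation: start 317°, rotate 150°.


New hue = (H + rotation) mod 360
New hue = (317 + 150) mod 360
= 467 mod 360
= 107°


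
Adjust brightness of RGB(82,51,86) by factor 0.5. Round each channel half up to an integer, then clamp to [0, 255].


Multiply each channel by 0.5, round half up, clamp to [0, 255]
R: 82×0.5 = 41
G: 51×0.5 = 25.5 → round → 26
B: 86×0.5 = 43
= RGB(41, 26, 43)


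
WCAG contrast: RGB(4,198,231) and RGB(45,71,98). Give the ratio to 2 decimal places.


Linearize each sRGB channel c=v/255: c/12.92 if c ≤ 0.04045 else ((c+0.055)/1.055)^2.4
L = 0.2126×R_lin + 0.7152×G_lin + 0.0722×B_lin
Color 1 (4,198,231):
  R=4: 4/255≈0.0157 ≤ 0.04045 → 0.0157/12.92 ≈ 0.00121
  G=198: 198/255≈0.7765 > 0.04045 → ((0.7765+0.055)/1.055)^2.4 ≈ 0.56471
  B=231: 231/255≈0.9059 > 0.04045 → ((0.9059+0.055)/1.055)^2.4 ≈ 0.79910
  L1 = 0.2126×0.00121 + 0.7152×0.56471 + 0.0722×0.79910 ≈ 0.46184
Color 2 (45,71,98):
  R=45: 45/255≈0.1765 > 0.04045 → ((0.1765+0.055)/1.055)^2.4 ≈ 0.02624
  G=71: 71/255≈0.2784 > 0.04045 → ((0.2784+0.055)/1.055)^2.4 ≈ 0.06301
  B=98: 98/255≈0.3843 > 0.04045 → ((0.3843+0.055)/1.055)^2.4 ≈ 0.12214
  L2 = 0.2126×0.02624 + 0.7152×0.06301 + 0.0722×0.12214 ≈ 0.05946
Lighter = 0.46184, Darker = 0.05946
Ratio = (L_lighter + 0.05) / (L_darker + 0.05)
Ratio = (0.46184 + 0.05) / (0.05946 + 0.05) = 0.51184 / 0.10946 ≈ 4.6759
Ratio ≈ 4.68:1


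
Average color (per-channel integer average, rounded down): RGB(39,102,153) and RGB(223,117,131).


Midpoint: each channel = ⌊(C₁+C₂)/2⌋
R: ⌊(39+223)/2⌋ = 131
G: ⌊(102+117)/2⌋ = 109
B: ⌊(153+131)/2⌋ = 142
= RGB(131, 109, 142)


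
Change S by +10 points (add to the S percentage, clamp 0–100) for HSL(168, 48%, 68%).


Original S = 48%
Adjustment = +10 percentage points
New S = 48 + (10) = 58
Clamp to [0, 100] → 58
= HSL(168°, 58%, 68%)


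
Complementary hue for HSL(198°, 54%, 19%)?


Complement = opposite side of color wheel = hue + 180°
H' = (198 + 180) mod 360 = 18°
S and L unchanged.
= HSL(18°, 54%, 19%)


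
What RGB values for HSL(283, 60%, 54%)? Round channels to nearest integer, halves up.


H=283°, S=0.60, L=0.54
C = (1-|2L-1|)×S = (1-|0.08|)×0.60 = 0.552
H' = H/60 = 283/60 ≈ 4.7167; X = C×(1-|H' mod 2 - 1|) = 0.3956
m = L - C/2 = 0.54 - 0.276 = 0.264
Sector ⌊H'⌋ = 4 → (R',G',B') = (0.3956, 0.0, 0.552)
RGB = ((R'+m)×255, (G'+m)×255, (B'+m)×255) = (168.198, 67.32, 208.08)
Round half up → RGB(168, 67, 208)


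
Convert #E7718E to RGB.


E7 → 231 (R)
71 → 113 (G)
8E → 142 (B)
= RGB(231, 113, 142)


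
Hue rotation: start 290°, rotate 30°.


New hue = (H + rotation) mod 360
New hue = (290 + 30) mod 360
= 320 mod 360
= 320°


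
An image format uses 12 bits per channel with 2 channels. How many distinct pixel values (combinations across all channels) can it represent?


Total bits = 12 bits/channel × 2 channels = 24 bits
Distinct pixel values = 2^24
= 16,777,216 pixel values


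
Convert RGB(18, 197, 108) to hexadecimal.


R = 18 → 12 (hex)
G = 197 → C5 (hex)
B = 108 → 6C (hex)
Hex = #12C56C


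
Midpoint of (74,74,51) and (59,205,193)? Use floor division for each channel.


Midpoint: each channel = ⌊(C₁+C₂)/2⌋
R: ⌊(74+59)/2⌋ = 66
G: ⌊(74+205)/2⌋ = 139
B: ⌊(51+193)/2⌋ = 122
= RGB(66, 139, 122)


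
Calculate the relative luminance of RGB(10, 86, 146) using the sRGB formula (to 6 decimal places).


Linearize each channel (sRGB transfer function): c = v/255; c_lin = c/12.92 if c ≤ 0.04045, else ((c+0.055)/1.055)^2.4
  R: 10/255 ≈ 0.039216 ≤ 0.04045 → 0.039216/12.92 ≈ 0.003035
  G: 86/255 ≈ 0.337255 > 0.04045 → ((0.337255+0.055)/1.055)^2.4 ≈ 0.093059
  B: 146/255 ≈ 0.572549 > 0.04045 → ((0.572549+0.055)/1.055)^2.4 ≈ 0.287441
R_lin = 0.003035, G_lin = 0.093059, B_lin = 0.287441
L = 0.2126×R + 0.7152×G + 0.0722×B
L = 0.2126×0.003035 + 0.7152×0.093059 + 0.0722×0.287441
L ≈ 0.087954


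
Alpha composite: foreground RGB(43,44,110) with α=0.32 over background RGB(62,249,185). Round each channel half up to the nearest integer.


C = α×F + (1-α)×B, with 1-α = 0.68
R: 0.32×43 + 0.68×62 = 13.76 + 42.16 = 55.92 → 56
G: 0.32×44 + 0.68×249 = 14.08 + 169.32 = 183.40 → 183
B: 0.32×110 + 0.68×185 = 35.20 + 125.80 = 161.00 → 161
= RGB(56, 183, 161)


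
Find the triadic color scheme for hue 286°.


Triadic: equally spaced at 120° intervals
H1 = 286°
H2 = (286 + 120) mod 360 = 46°
H3 = (286 + 240) mod 360 = 166°
Triadic = 286°, 46°, 166°


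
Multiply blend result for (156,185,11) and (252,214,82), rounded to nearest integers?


Multiply: C = A×B/255, rounded to nearest integer
R: 156×252/255 = 39312/255 ≈ 154.165 → 154
G: 185×214/255 = 39590/255 ≈ 155.255 → 155
B: 11×82/255 = 902/255 ≈ 3.537 → 4
= RGB(154, 155, 4)


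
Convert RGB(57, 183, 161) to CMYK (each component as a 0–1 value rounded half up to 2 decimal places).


R'=57/255≈0.2235, G'=183/255≈0.7176, B'=161/255≈0.6314
K = 1 - max(R',G',B') = 1 - 183/255 = 72/255 = 0.28235… → 0.28
(1-R'-K)/(1-K) simplifies to (max-R)/max with max = 183:
C = (183-57)/183 = 126/183 = 0.68852… → 0.69
M = (183-183)/183 = 0/183 = 0 → 0.00
Y = (183-161)/183 = 22/183 = 0.12021… → 0.12
= CMYK(0.69, 0.00, 0.12, 0.28)


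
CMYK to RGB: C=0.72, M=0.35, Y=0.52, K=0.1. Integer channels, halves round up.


R = 255 × (1-C) × (1-K) = 255 × 0.28 × 0.90 = 64.26 → 64
G = 255 × (1-M) × (1-K) = 255 × 0.65 × 0.90 = 149.175 → 149
B = 255 × (1-Y) × (1-K) = 255 × 0.48 × 0.90 = 110.16 → 110
= RGB(64, 149, 110)


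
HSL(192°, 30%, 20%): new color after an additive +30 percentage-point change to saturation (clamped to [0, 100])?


Original S = 30%
Adjustment = +30 percentage points
New S = 30 + (30) = 60
Clamp to [0, 100] → 60
= HSL(192°, 60%, 20%)


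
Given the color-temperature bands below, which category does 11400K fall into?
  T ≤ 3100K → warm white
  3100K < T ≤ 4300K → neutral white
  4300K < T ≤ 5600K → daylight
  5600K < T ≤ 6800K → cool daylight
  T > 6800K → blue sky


Temperature: 11400K
11400K > 6800K → blue sky
Classification: blue sky


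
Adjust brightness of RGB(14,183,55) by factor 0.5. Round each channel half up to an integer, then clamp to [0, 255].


Multiply each channel by 0.5, round half up, clamp to [0, 255]
R: 14×0.5 = 7
G: 183×0.5 = 91.5 → round → 92
B: 55×0.5 = 27.5 → round → 28
= RGB(7, 92, 28)


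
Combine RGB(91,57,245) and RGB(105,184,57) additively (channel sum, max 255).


Additive: each channel = min(255, C₁+C₂)
R: 91+105 = 196 → 196
G: 57+184 = 241 → 241
B: 245+57 = 302 → 255
= RGB(196, 241, 255)


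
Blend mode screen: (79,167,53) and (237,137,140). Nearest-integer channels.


Screen: C = 255 - (255-A)×(255-B)/255, rounded to nearest integer
R: 255 - (255-79)×(255-237)/255 = 255 - 3168/255 ≈ 255 - 12.424 = 242.576 → 243
G: 255 - (255-167)×(255-137)/255 = 255 - 10384/255 ≈ 255 - 40.722 = 214.278 → 214
B: 255 - (255-53)×(255-140)/255 = 255 - 23230/255 ≈ 255 - 91.098 = 163.902 → 164
= RGB(243, 214, 164)


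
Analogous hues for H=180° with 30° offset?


Base hue: 180°
Left analog: (180 - 30) mod 360 = 150°
Right analog: (180 + 30) mod 360 = 210°
Analogous hues = 150° and 210°


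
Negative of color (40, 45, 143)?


Invert: (255-R, 255-G, 255-B)
R: 255-40 = 215
G: 255-45 = 210
B: 255-143 = 112
= RGB(215, 210, 112)


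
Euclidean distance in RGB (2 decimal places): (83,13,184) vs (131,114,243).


d = √[(R₁-R₂)² + (G₁-G₂)² + (B₁-B₂)²]
d = √[(83-131)² + (13-114)² + (184-243)²]
d = √[2304 + 10201 + 3481]
d = √15986
d ≈ 126.44


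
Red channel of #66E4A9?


Color: #66E4A9
R = 66 = 102
G = E4 = 228
B = A9 = 169
Red = 102


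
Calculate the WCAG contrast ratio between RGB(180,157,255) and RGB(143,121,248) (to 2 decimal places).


Linearize each sRGB channel c=v/255: c/12.92 if c ≤ 0.04045 else ((c+0.055)/1.055)^2.4
L = 0.2126×R_lin + 0.7152×G_lin + 0.0722×B_lin
Color 1 (180,157,255):
  R=180: 180/255≈0.7059 > 0.04045 → ((0.7059+0.055)/1.055)^2.4 ≈ 0.45641
  G=157: 157/255≈0.6157 > 0.04045 → ((0.6157+0.055)/1.055)^2.4 ≈ 0.33716
  B=255: 255/255≈1.0000 > 0.04045 → ((1.0000+0.055)/1.055)^2.4 ≈ 1.00000
  L1 = 0.2126×0.45641 + 0.7152×0.33716 + 0.0722×1.00000 ≈ 0.41037
Color 2 (143,121,248):
  R=143: 143/255≈0.5608 > 0.04045 → ((0.5608+0.055)/1.055)^2.4 ≈ 0.27468
  G=121: 121/255≈0.4745 > 0.04045 → ((0.4745+0.055)/1.055)^2.4 ≈ 0.19120
  B=248: 248/255≈0.9725 > 0.04045 → ((0.9725+0.055)/1.055)^2.4 ≈ 0.93869
  L2 = 0.2126×0.27468 + 0.7152×0.19120 + 0.0722×0.93869 ≈ 0.26292
Lighter = 0.41037, Darker = 0.26292
Ratio = (L_lighter + 0.05) / (L_darker + 0.05)
Ratio = (0.41037 + 0.05) / (0.26292 + 0.05) = 0.46037 / 0.31292 ≈ 1.4712
Ratio ≈ 1.47:1


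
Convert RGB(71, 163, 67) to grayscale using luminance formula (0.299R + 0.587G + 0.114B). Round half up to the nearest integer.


Gray = 0.299×R + 0.587×G + 0.114×B
Gray = 0.299×71 + 0.587×163 + 0.114×67
Gray = 21.229 + 95.681 + 7.638
Gray = 124.548 → round half up → 125
Gray = 125


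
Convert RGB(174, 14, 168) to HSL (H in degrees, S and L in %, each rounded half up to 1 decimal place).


Normalize: R'=174/255≈0.6824, G'=14/255≈0.0549, B'=168/255≈0.6588
Max=174/255, Min=14/255, Δ=Max-Min=160/255
L = (Max+Min)/2 = (174+14)/510 = 188/510 = 0.36862… → L = 36.9%
L ≤ 0.5 → S = Δ/(Max+Min) = 160/(174+14) = 160/188 = 0.85106… → S = 85.1%
(the 1/255 factors cancel in S and H, so raw channel differences can be used)
Max is R' → H = 60 × (((G-B)/Δ) mod 6) = 60 × (((14-168)/160) mod 6)
  (-154)/160 = -0.9625; negative, so add 6 → 5.0375
  H = 60 × 5.0375 = 302.25° → H = 302.3°
= HSL(302.3°, 85.1%, 36.9%)


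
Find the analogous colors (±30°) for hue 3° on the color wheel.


Base hue: 3°
Left analog: (3 - 30) mod 360 = 333°
Right analog: (3 + 30) mod 360 = 33°
Analogous hues = 333° and 33°


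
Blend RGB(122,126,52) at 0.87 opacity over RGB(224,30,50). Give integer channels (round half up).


C = α×F + (1-α)×B, with 1-α = 0.13
R: 0.87×122 + 0.13×224 = 106.14 + 29.12 = 135.26 → 135
G: 0.87×126 + 0.13×30 = 109.62 + 3.90 = 113.52 → 114
B: 0.87×52 + 0.13×50 = 45.24 + 6.50 = 51.74 → 52
= RGB(135, 114, 52)


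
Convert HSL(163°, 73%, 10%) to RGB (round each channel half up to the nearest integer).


H=163°, S=0.73, L=0.10
C = (1-|2L-1|)×S = (1-|-0.80|)×0.73 = 0.146
H' = H/60 = 163/60 ≈ 2.7167; X = C×(1-|H' mod 2 - 1|) ≈ 0.1046
m = L - C/2 = 0.10 - 0.073 = 0.027
Sector ⌊H'⌋ = 2 → (R',G',B') = (0.0, 0.146, ≈0.1046)
RGB = ((R'+m)×255, (G'+m)×255, (B'+m)×255) = (6.885, 44.115, 33.5665)
Round half up → RGB(7, 44, 34)


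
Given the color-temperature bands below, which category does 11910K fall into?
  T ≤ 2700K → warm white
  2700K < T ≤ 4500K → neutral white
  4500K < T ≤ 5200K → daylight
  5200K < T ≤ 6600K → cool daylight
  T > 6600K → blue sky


Temperature: 11910K
11910K > 6600K → blue sky
Classification: blue sky


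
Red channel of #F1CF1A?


Color: #F1CF1A
R = F1 = 241
G = CF = 207
B = 1A = 26
Red = 241


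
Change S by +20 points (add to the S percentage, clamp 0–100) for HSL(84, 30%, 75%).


Original S = 30%
Adjustment = +20 percentage points
New S = 30 + (20) = 50
Clamp to [0, 100] → 50
= HSL(84°, 50%, 75%)


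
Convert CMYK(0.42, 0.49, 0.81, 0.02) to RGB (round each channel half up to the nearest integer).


R = 255 × (1-C) × (1-K) = 255 × 0.58 × 0.98 = 144.942 → 145
G = 255 × (1-M) × (1-K) = 255 × 0.51 × 0.98 = 127.449 → 127
B = 255 × (1-Y) × (1-K) = 255 × 0.19 × 0.98 = 47.481 → 47
= RGB(145, 127, 47)


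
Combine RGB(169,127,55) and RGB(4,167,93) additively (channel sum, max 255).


Additive: each channel = min(255, C₁+C₂)
R: 169+4 = 173 → 173
G: 127+167 = 294 → 255
B: 55+93 = 148 → 148
= RGB(173, 255, 148)


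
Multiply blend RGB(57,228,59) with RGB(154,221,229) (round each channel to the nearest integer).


Multiply: C = A×B/255, rounded to nearest integer
R: 57×154/255 = 8778/255 ≈ 34.424 → 34
G: 228×221/255 = 50388/255 ≈ 197.600 → 198
B: 59×229/255 = 13511/255 ≈ 52.984 → 53
= RGB(34, 198, 53)


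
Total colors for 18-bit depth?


Colors = 2^bits = 2^18
= 262,144 colors


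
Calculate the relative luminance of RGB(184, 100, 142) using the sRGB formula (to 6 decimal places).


Linearize each channel (sRGB transfer function): c = v/255; c_lin = c/12.92 if c ≤ 0.04045, else ((c+0.055)/1.055)^2.4
  R: 184/255 ≈ 0.721569 > 0.04045 → ((0.721569+0.055)/1.055)^2.4 ≈ 0.479320
  G: 100/255 ≈ 0.392157 > 0.04045 → ((0.392157+0.055)/1.055)^2.4 ≈ 0.127438
  B: 142/255 ≈ 0.556863 > 0.04045 → ((0.556863+0.055)/1.055)^2.4 ≈ 0.270498
R_lin = 0.479320, G_lin = 0.127438, B_lin = 0.270498
L = 0.2126×R + 0.7152×G + 0.0722×B
L = 0.2126×0.479320 + 0.7152×0.127438 + 0.0722×0.270498
L ≈ 0.212577


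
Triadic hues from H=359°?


Triadic: equally spaced at 120° intervals
H1 = 359°
H2 = (359 + 120) mod 360 = 119°
H3 = (359 + 240) mod 360 = 239°
Triadic = 359°, 119°, 239°


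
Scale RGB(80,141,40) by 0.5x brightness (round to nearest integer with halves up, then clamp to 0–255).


Multiply each channel by 0.5, round half up, clamp to [0, 255]
R: 80×0.5 = 40
G: 141×0.5 = 70.5 → round → 71
B: 40×0.5 = 20
= RGB(40, 71, 20)


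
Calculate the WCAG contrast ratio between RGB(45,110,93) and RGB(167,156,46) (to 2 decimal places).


Linearize each sRGB channel c=v/255: c/12.92 if c ≤ 0.04045 else ((c+0.055)/1.055)^2.4
L = 0.2126×R_lin + 0.7152×G_lin + 0.0722×B_lin
Color 1 (45,110,93):
  R=45: 45/255≈0.1765 > 0.04045 → ((0.1765+0.055)/1.055)^2.4 ≈ 0.02624
  G=110: 110/255≈0.4314 > 0.04045 → ((0.4314+0.055)/1.055)^2.4 ≈ 0.15593
  B=93: 93/255≈0.3647 > 0.04045 → ((0.3647+0.055)/1.055)^2.4 ≈ 0.10946
  L1 = 0.2126×0.02624 + 0.7152×0.15593 + 0.0722×0.10946 ≈ 0.12500
Color 2 (167,156,46):
  R=167: 167/255≈0.6549 > 0.04045 → ((0.6549+0.055)/1.055)^2.4 ≈ 0.38643
  G=156: 156/255≈0.6118 > 0.04045 → ((0.6118+0.055)/1.055)^2.4 ≈ 0.33245
  B=46: 46/255≈0.1804 > 0.04045 → ((0.1804+0.055)/1.055)^2.4 ≈ 0.02732
  L2 = 0.2126×0.38643 + 0.7152×0.33245 + 0.0722×0.02732 ≈ 0.32190
Lighter = 0.32190, Darker = 0.12500
Ratio = (L_lighter + 0.05) / (L_darker + 0.05)
Ratio = (0.32190 + 0.05) / (0.12500 + 0.05) = 0.37190 / 0.17500 ≈ 2.1251
Ratio ≈ 2.13:1


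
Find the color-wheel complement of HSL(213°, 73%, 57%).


Complement = opposite side of color wheel = hue + 180°
H' = (213 + 180) mod 360 = 33°
S and L unchanged.
= HSL(33°, 73%, 57%)


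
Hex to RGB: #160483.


16 → 22 (R)
04 → 4 (G)
83 → 131 (B)
= RGB(22, 4, 131)


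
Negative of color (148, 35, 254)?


Invert: (255-R, 255-G, 255-B)
R: 255-148 = 107
G: 255-35 = 220
B: 255-254 = 1
= RGB(107, 220, 1)


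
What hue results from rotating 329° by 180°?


New hue = (H + rotation) mod 360
New hue = (329 + 180) mod 360
= 509 mod 360
= 149°


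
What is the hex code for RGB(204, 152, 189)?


R = 204 → CC (hex)
G = 152 → 98 (hex)
B = 189 → BD (hex)
Hex = #CC98BD


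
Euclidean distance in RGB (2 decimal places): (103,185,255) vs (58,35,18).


d = √[(R₁-R₂)² + (G₁-G₂)² + (B₁-B₂)²]
d = √[(103-58)² + (185-35)² + (255-18)²]
d = √[2025 + 22500 + 56169]
d = √80694
d ≈ 284.07


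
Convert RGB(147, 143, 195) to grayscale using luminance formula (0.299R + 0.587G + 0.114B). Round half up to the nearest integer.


Gray = 0.299×R + 0.587×G + 0.114×B
Gray = 0.299×147 + 0.587×143 + 0.114×195
Gray = 43.953 + 83.941 + 22.230
Gray = 150.124 → round half up → 150
Gray = 150


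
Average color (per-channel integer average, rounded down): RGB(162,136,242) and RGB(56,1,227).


Midpoint: each channel = ⌊(C₁+C₂)/2⌋
R: ⌊(162+56)/2⌋ = 109
G: ⌊(136+1)/2⌋ = 68
B: ⌊(242+227)/2⌋ = 234
= RGB(109, 68, 234)


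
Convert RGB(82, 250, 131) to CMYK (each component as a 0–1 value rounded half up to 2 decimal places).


R'=82/255≈0.3216, G'=250/255≈0.9804, B'=131/255≈0.5137
K = 1 - max(R',G',B') = 1 - 250/255 = 5/255 = 0.01960… → 0.02
(1-R'-K)/(1-K) simplifies to (max-R)/max with max = 250:
C = (250-82)/250 = 168/250 = 0.672 → 0.67
M = (250-250)/250 = 0/250 = 0 → 0.00
Y = (250-131)/250 = 119/250 = 0.476 → 0.48
= CMYK(0.67, 0.00, 0.48, 0.02)


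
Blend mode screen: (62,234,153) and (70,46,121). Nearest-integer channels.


Screen: C = 255 - (255-A)×(255-B)/255, rounded to nearest integer
R: 255 - (255-62)×(255-70)/255 = 255 - 35705/255 ≈ 255 - 140.020 = 114.980 → 115
G: 255 - (255-234)×(255-46)/255 = 255 - 4389/255 ≈ 255 - 17.212 = 237.788 → 238
B: 255 - (255-153)×(255-121)/255 = 255 - 13668/255 ≈ 255 - 53.600 = 201.400 → 201
= RGB(115, 238, 201)


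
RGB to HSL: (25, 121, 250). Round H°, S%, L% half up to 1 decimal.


Normalize: R'=25/255≈0.0980, G'=121/255≈0.4745, B'=250/255≈0.9804
Max=250/255, Min=25/255, Δ=Max-Min=225/255
L = (Max+Min)/2 = (250+25)/510 = 275/510 = 0.53921… → L = 53.9%
L > 0.5 → S = Δ/(2-Max-Min) = 225/(510-250-25) = 225/235 = 0.95744… → S = 95.7%
(the 1/255 factors cancel in S and H, so raw channel differences can be used)
Max is B' → H = 60 × ((R-G)/Δ + 4) = 60 × ((25-121)/225 + 4)
  -96/225 + 4 = -0.4266… + 4 = 3.5733…
  H = 60 × 3.5733… = 214.4° → H = 214.4°
= HSL(214.4°, 95.7%, 53.9%)


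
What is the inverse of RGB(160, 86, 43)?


Invert: (255-R, 255-G, 255-B)
R: 255-160 = 95
G: 255-86 = 169
B: 255-43 = 212
= RGB(95, 169, 212)


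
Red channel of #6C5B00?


Color: #6C5B00
R = 6C = 108
G = 5B = 91
B = 00 = 0
Red = 108


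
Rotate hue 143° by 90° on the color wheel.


New hue = (H + rotation) mod 360
New hue = (143 + 90) mod 360
= 233 mod 360
= 233°


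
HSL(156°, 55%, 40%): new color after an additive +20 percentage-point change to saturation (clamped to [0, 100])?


Original S = 55%
Adjustment = +20 percentage points
New S = 55 + (20) = 75
Clamp to [0, 100] → 75
= HSL(156°, 75%, 40%)


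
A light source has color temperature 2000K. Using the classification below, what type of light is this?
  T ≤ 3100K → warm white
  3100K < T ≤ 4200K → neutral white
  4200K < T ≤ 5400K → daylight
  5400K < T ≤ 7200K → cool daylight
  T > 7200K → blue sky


Temperature: 2000K
2000K ≤ 3100K → warm white
Classification: warm white


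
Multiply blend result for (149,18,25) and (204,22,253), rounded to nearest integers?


Multiply: C = A×B/255, rounded to nearest integer
R: 149×204/255 = 30396/255 ≈ 119.200 → 119
G: 18×22/255 = 396/255 ≈ 1.553 → 2
B: 25×253/255 = 6325/255 ≈ 24.804 → 25
= RGB(119, 2, 25)


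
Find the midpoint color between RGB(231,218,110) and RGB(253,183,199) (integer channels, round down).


Midpoint: each channel = ⌊(C₁+C₂)/2⌋
R: ⌊(231+253)/2⌋ = 242
G: ⌊(218+183)/2⌋ = 200
B: ⌊(110+199)/2⌋ = 154
= RGB(242, 200, 154)


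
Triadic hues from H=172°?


Triadic: equally spaced at 120° intervals
H1 = 172°
H2 = (172 + 120) mod 360 = 292°
H3 = (172 + 240) mod 360 = 52°
Triadic = 172°, 292°, 52°


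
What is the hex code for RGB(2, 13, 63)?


R = 2 → 02 (hex)
G = 13 → 0D (hex)
B = 63 → 3F (hex)
Hex = #020D3F


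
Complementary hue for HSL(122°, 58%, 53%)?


Complement = opposite side of color wheel = hue + 180°
H' = (122 + 180) mod 360 = 302°
S and L unchanged.
= HSL(302°, 58%, 53%)


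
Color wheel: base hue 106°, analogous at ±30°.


Base hue: 106°
Left analog: (106 - 30) mod 360 = 76°
Right analog: (106 + 30) mod 360 = 136°
Analogous hues = 76° and 136°


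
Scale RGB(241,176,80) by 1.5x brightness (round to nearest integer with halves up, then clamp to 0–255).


Multiply each channel by 1.5, round half up, clamp to [0, 255]
R: 241×1.5 = 361.5 → round → 362 → clamp → 255
G: 176×1.5 = 264 → clamp → 255
B: 80×1.5 = 120
= RGB(255, 255, 120)


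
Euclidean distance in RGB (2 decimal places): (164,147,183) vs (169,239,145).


d = √[(R₁-R₂)² + (G₁-G₂)² + (B₁-B₂)²]
d = √[(164-169)² + (147-239)² + (183-145)²]
d = √[25 + 8464 + 1444]
d = √9933
d ≈ 99.66


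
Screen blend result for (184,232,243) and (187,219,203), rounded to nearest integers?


Screen: C = 255 - (255-A)×(255-B)/255, rounded to nearest integer
R: 255 - (255-184)×(255-187)/255 = 255 - 4828/255 ≈ 255 - 18.933 = 236.067 → 236
G: 255 - (255-232)×(255-219)/255 = 255 - 828/255 ≈ 255 - 3.247 = 251.753 → 252
B: 255 - (255-243)×(255-203)/255 = 255 - 624/255 ≈ 255 - 2.447 = 252.553 → 253
= RGB(236, 252, 253)


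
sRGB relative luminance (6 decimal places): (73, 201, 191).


Linearize each channel (sRGB transfer function): c = v/255; c_lin = c/12.92 if c ≤ 0.04045, else ((c+0.055)/1.055)^2.4
  R: 73/255 ≈ 0.286275 > 0.04045 → ((0.286275+0.055)/1.055)^2.4 ≈ 0.066626
  G: 201/255 ≈ 0.788235 > 0.04045 → ((0.788235+0.055)/1.055)^2.4 ≈ 0.584078
  B: 191/255 ≈ 0.749020 > 0.04045 → ((0.749020+0.055)/1.055)^2.4 ≈ 0.520996
R_lin = 0.066626, G_lin = 0.584078, B_lin = 0.520996
L = 0.2126×R + 0.7152×G + 0.0722×B
L = 0.2126×0.066626 + 0.7152×0.584078 + 0.0722×0.520996
L ≈ 0.469513


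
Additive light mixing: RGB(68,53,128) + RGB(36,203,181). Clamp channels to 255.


Additive: each channel = min(255, C₁+C₂)
R: 68+36 = 104 → 104
G: 53+203 = 256 → 255
B: 128+181 = 309 → 255
= RGB(104, 255, 255)


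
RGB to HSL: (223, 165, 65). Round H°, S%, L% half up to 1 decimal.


Normalize: R'=223/255≈0.8745, G'=165/255≈0.6471, B'=65/255≈0.2549
Max=223/255, Min=65/255, Δ=Max-Min=158/255
L = (Max+Min)/2 = (223+65)/510 = 288/510 = 0.56470… → L = 56.5%
L > 0.5 → S = Δ/(2-Max-Min) = 158/(510-223-65) = 158/222 = 0.71171… → S = 71.2%
(the 1/255 factors cancel in S and H, so raw channel differences can be used)
Max is R' → H = 60 × (((G-B)/Δ) mod 6) = 60 × (((165-65)/158) mod 6)
  100/158 = 0.6329…
  H = 60 × 0.6329… = 37.974…° → H = 38.0°
= HSL(38.0°, 71.2%, 56.5%)


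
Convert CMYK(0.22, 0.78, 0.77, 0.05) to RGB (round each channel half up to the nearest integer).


R = 255 × (1-C) × (1-K) = 255 × 0.78 × 0.95 = 188.955 → 189
G = 255 × (1-M) × (1-K) = 255 × 0.22 × 0.95 = 53.295 → 53
B = 255 × (1-Y) × (1-K) = 255 × 0.23 × 0.95 = 55.7175 → 56
= RGB(189, 53, 56)


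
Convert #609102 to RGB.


60 → 96 (R)
91 → 145 (G)
02 → 2 (B)
= RGB(96, 145, 2)


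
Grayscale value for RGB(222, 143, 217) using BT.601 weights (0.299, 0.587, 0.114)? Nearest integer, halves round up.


Gray = 0.299×R + 0.587×G + 0.114×B
Gray = 0.299×222 + 0.587×143 + 0.114×217
Gray = 66.378 + 83.941 + 24.738
Gray = 175.057 → round half up → 175
Gray = 175


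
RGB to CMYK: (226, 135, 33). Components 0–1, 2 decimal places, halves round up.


R'=226/255≈0.8863, G'=135/255≈0.5294, B'=33/255≈0.1294
K = 1 - max(R',G',B') = 1 - 226/255 = 29/255 = 0.11372… → 0.11
(1-R'-K)/(1-K) simplifies to (max-R)/max with max = 226:
C = (226-226)/226 = 0/226 = 0 → 0.00
M = (226-135)/226 = 91/226 = 0.40265… → 0.40
Y = (226-33)/226 = 193/226 = 0.85398… → 0.85
= CMYK(0.00, 0.40, 0.85, 0.11)


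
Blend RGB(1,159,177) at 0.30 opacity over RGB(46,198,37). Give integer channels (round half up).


C = α×F + (1-α)×B, with 1-α = 0.70
R: 0.30×1 + 0.70×46 = 0.30 + 32.20 = 32.50 → 33
G: 0.30×159 + 0.70×198 = 47.70 + 138.60 = 186.30 → 186
B: 0.30×177 + 0.70×37 = 53.10 + 25.90 = 79.00 → 79
= RGB(33, 186, 79)


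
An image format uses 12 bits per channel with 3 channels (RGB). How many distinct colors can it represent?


Total bits = 12 bits/channel × 3 channels = 36 bits
Distinct colors = 2^36
= 68,719,476,736 colors


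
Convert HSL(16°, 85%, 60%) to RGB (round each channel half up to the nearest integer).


H=16°, S=0.85, L=0.60
C = (1-|2L-1|)×S = (1-|0.20|)×0.85 = 0.68
H' = H/60 = 16/60 ≈ 0.2667; X = C×(1-|H' mod 2 - 1|) ≈ 0.1813
m = L - C/2 = 0.60 - 0.34 = 0.26
Sector ⌊H'⌋ = 0 → (R',G',B') = (0.68, ≈0.1813, 0.0)
RGB = ((R'+m)×255, (G'+m)×255, (B'+m)×255) = (239.7, 112.54, 66.3)
Round half up → RGB(240, 113, 66)


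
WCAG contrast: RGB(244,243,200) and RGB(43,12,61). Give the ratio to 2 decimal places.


Linearize each sRGB channel c=v/255: c/12.92 if c ≤ 0.04045 else ((c+0.055)/1.055)^2.4
L = 0.2126×R_lin + 0.7152×G_lin + 0.0722×B_lin
Color 1 (244,243,200):
  R=244: 244/255≈0.9569 > 0.04045 → ((0.9569+0.055)/1.055)^2.4 ≈ 0.90466
  G=243: 243/255≈0.9529 > 0.04045 → ((0.9529+0.055)/1.055)^2.4 ≈ 0.89627
  B=200: 200/255≈0.7843 > 0.04045 → ((0.7843+0.055)/1.055)^2.4 ≈ 0.57758
  L1 = 0.2126×0.90466 + 0.7152×0.89627 + 0.0722×0.57758 ≈ 0.87504
Color 2 (43,12,61):
  R=43: 43/255≈0.1686 > 0.04045 → ((0.1686+0.055)/1.055)^2.4 ≈ 0.02416
  G=12: 12/255≈0.0471 > 0.04045 → ((0.0471+0.055)/1.055)^2.4 ≈ 0.00368
  B=61: 61/255≈0.2392 > 0.04045 → ((0.2392+0.055)/1.055)^2.4 ≈ 0.04667
  L2 = 0.2126×0.02416 + 0.7152×0.00368 + 0.0722×0.04667 ≈ 0.01113
Lighter = 0.87504, Darker = 0.01113
Ratio = (L_lighter + 0.05) / (L_darker + 0.05)
Ratio = (0.87504 + 0.05) / (0.01113 + 0.05) = 0.92504 / 0.06113 ≈ 15.1313
Ratio ≈ 15.13:1


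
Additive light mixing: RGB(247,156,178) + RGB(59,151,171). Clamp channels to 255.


Additive: each channel = min(255, C₁+C₂)
R: 247+59 = 306 → 255
G: 156+151 = 307 → 255
B: 178+171 = 349 → 255
= RGB(255, 255, 255)


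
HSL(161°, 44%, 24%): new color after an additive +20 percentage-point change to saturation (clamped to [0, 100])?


Original S = 44%
Adjustment = +20 percentage points
New S = 44 + (20) = 64
Clamp to [0, 100] → 64
= HSL(161°, 64%, 24%)


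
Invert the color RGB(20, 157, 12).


Invert: (255-R, 255-G, 255-B)
R: 255-20 = 235
G: 255-157 = 98
B: 255-12 = 243
= RGB(235, 98, 243)


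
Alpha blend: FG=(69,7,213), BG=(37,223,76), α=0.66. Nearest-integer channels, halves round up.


C = α×F + (1-α)×B, with 1-α = 0.34
R: 0.66×69 + 0.34×37 = 45.54 + 12.58 = 58.12 → 58
G: 0.66×7 + 0.34×223 = 4.62 + 75.82 = 80.44 → 80
B: 0.66×213 + 0.34×76 = 140.58 + 25.84 = 166.42 → 166
= RGB(58, 80, 166)


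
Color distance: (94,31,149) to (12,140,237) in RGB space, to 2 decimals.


d = √[(R₁-R₂)² + (G₁-G₂)² + (B₁-B₂)²]
d = √[(94-12)² + (31-140)² + (149-237)²]
d = √[6724 + 11881 + 7744]
d = √26349
d ≈ 162.32


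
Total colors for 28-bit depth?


Colors = 2^bits = 2^28
= 268,435,456 colors


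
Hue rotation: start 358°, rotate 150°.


New hue = (H + rotation) mod 360
New hue = (358 + 150) mod 360
= 508 mod 360
= 148°


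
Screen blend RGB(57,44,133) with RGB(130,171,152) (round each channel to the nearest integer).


Screen: C = 255 - (255-A)×(255-B)/255, rounded to nearest integer
R: 255 - (255-57)×(255-130)/255 = 255 - 24750/255 ≈ 255 - 97.059 = 157.941 → 158
G: 255 - (255-44)×(255-171)/255 = 255 - 17724/255 ≈ 255 - 69.506 = 185.494 → 185
B: 255 - (255-133)×(255-152)/255 = 255 - 12566/255 ≈ 255 - 49.278 = 205.722 → 206
= RGB(158, 185, 206)


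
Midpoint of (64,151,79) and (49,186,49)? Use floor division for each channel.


Midpoint: each channel = ⌊(C₁+C₂)/2⌋
R: ⌊(64+49)/2⌋ = 56
G: ⌊(151+186)/2⌋ = 168
B: ⌊(79+49)/2⌋ = 64
= RGB(56, 168, 64)


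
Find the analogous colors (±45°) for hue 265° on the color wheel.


Base hue: 265°
Left analog: (265 - 45) mod 360 = 220°
Right analog: (265 + 45) mod 360 = 310°
Analogous hues = 220° and 310°


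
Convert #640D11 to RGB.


64 → 100 (R)
0D → 13 (G)
11 → 17 (B)
= RGB(100, 13, 17)


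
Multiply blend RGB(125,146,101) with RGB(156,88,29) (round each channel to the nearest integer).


Multiply: C = A×B/255, rounded to nearest integer
R: 125×156/255 = 19500/255 ≈ 76.471 → 76
G: 146×88/255 = 12848/255 ≈ 50.384 → 50
B: 101×29/255 = 2929/255 ≈ 11.486 → 11
= RGB(76, 50, 11)


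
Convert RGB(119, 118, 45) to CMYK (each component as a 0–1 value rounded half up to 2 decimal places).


R'=119/255≈0.4667, G'=118/255≈0.4627, B'=45/255≈0.1765
K = 1 - max(R',G',B') = 1 - 119/255 = 136/255 = 0.53333… → 0.53
(1-R'-K)/(1-K) simplifies to (max-R)/max with max = 119:
C = (119-119)/119 = 0/119 = 0 → 0.00
M = (119-118)/119 = 1/119 = 0.00840… → 0.01
Y = (119-45)/119 = 74/119 = 0.62184… → 0.62
= CMYK(0.00, 0.01, 0.62, 0.53)


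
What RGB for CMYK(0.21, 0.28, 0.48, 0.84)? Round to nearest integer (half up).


R = 255 × (1-C) × (1-K) = 255 × 0.79 × 0.16 = 32.232 → 32
G = 255 × (1-M) × (1-K) = 255 × 0.72 × 0.16 = 29.376 → 29
B = 255 × (1-Y) × (1-K) = 255 × 0.52 × 0.16 = 21.216 → 21
= RGB(32, 29, 21)


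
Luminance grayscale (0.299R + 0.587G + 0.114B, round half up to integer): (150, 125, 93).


Gray = 0.299×R + 0.587×G + 0.114×B
Gray = 0.299×150 + 0.587×125 + 0.114×93
Gray = 44.850 + 73.375 + 10.602
Gray = 128.827 → round half up → 129
Gray = 129


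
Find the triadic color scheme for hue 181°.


Triadic: equally spaced at 120° intervals
H1 = 181°
H2 = (181 + 120) mod 360 = 301°
H3 = (181 + 240) mod 360 = 61°
Triadic = 181°, 301°, 61°


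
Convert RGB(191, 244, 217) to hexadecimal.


R = 191 → BF (hex)
G = 244 → F4 (hex)
B = 217 → D9 (hex)
Hex = #BFF4D9


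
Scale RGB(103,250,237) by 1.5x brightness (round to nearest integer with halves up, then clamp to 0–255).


Multiply each channel by 1.5, round half up, clamp to [0, 255]
R: 103×1.5 = 154.5 → round → 155
G: 250×1.5 = 375 → clamp → 255
B: 237×1.5 = 355.5 → round → 356 → clamp → 255
= RGB(155, 255, 255)


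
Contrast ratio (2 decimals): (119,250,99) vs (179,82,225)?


Linearize each sRGB channel c=v/255: c/12.92 if c ≤ 0.04045 else ((c+0.055)/1.055)^2.4
L = 0.2126×R_lin + 0.7152×G_lin + 0.0722×B_lin
Color 1 (119,250,99):
  R=119: 119/255≈0.4667 > 0.04045 → ((0.4667+0.055)/1.055)^2.4 ≈ 0.18447
  G=250: 250/255≈0.9804 > 0.04045 → ((0.9804+0.055)/1.055)^2.4 ≈ 0.95597
  B=99: 99/255≈0.3882 > 0.04045 → ((0.3882+0.055)/1.055)^2.4 ≈ 0.12477
  L1 = 0.2126×0.18447 + 0.7152×0.95597 + 0.0722×0.12477 ≈ 0.73194
Color 2 (179,82,225):
  R=179: 179/255≈0.7020 > 0.04045 → ((0.7020+0.055)/1.055)^2.4 ≈ 0.45079
  G=82: 82/255≈0.3216 > 0.04045 → ((0.3216+0.055)/1.055)^2.4 ≈ 0.08438
  B=225: 225/255≈0.8824 > 0.04045 → ((0.8824+0.055)/1.055)^2.4 ≈ 0.75294
  L2 = 0.2126×0.45079 + 0.7152×0.08438 + 0.0722×0.75294 ≈ 0.21055
Lighter = 0.73194, Darker = 0.21055
Ratio = (L_lighter + 0.05) / (L_darker + 0.05)
Ratio = (0.73194 + 0.05) / (0.21055 + 0.05) = 0.78194 / 0.26055 ≈ 3.0012
Ratio ≈ 3.00:1


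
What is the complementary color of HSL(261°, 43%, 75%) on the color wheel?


Complement = opposite side of color wheel = hue + 180°
H' = (261 + 180) mod 360 = 81°
S and L unchanged.
= HSL(81°, 43%, 75%)


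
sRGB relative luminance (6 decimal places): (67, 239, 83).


Linearize each channel (sRGB transfer function): c = v/255; c_lin = c/12.92 if c ≤ 0.04045, else ((c+0.055)/1.055)^2.4
  R: 67/255 ≈ 0.262745 > 0.04045 → ((0.262745+0.055)/1.055)^2.4 ≈ 0.056128
  G: 239/255 ≈ 0.937255 > 0.04045 → ((0.937255+0.055)/1.055)^2.4 ≈ 0.863157
  B: 83/255 ≈ 0.325490 > 0.04045 → ((0.325490+0.055)/1.055)^2.4 ≈ 0.086500
R_lin = 0.056128, G_lin = 0.863157, B_lin = 0.086500
L = 0.2126×R + 0.7152×G + 0.0722×B
L = 0.2126×0.056128 + 0.7152×0.863157 + 0.0722×0.086500
L ≈ 0.635508


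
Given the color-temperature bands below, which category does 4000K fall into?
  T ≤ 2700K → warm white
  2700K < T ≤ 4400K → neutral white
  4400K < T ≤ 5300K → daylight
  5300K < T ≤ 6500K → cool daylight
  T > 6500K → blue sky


Temperature: 4000K
2700K < 4000K ≤ 4400K → neutral white
Classification: neutral white


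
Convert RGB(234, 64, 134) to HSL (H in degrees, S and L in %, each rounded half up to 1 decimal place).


Normalize: R'=234/255≈0.9176, G'=64/255≈0.2510, B'=134/255≈0.5255
Max=234/255, Min=64/255, Δ=Max-Min=170/255
L = (Max+Min)/2 = (234+64)/510 = 298/510 = 0.58431… → L = 58.4%
L > 0.5 → S = Δ/(2-Max-Min) = 170/(510-234-64) = 170/212 = 0.80188… → S = 80.2%
(the 1/255 factors cancel in S and H, so raw channel differences can be used)
Max is R' → H = 60 × (((G-B)/Δ) mod 6) = 60 × (((64-134)/170) mod 6)
  (-70)/170 = -0.4117…; negative, so add 6 → 5.5882…
  H = 60 × 5.5882… = 335.294…° → H = 335.3°
= HSL(335.3°, 80.2%, 58.4%)


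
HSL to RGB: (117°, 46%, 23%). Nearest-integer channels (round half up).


H=117°, S=0.46, L=0.23
C = (1-|2L-1|)×S = (1-|-0.54|)×0.46 = 0.2116
H' = H/60 = 117/60 ≈ 1.9500; X = C×(1-|H' mod 2 - 1|) = 0.01058
m = L - C/2 = 0.23 - 0.1058 = 0.1242
Sector ⌊H'⌋ = 1 → (R',G',B') = (0.01058, 0.2116, 0.0)
RGB = ((R'+m)×255, (G'+m)×255, (B'+m)×255) = (34.3689, 85.629, 31.671)
Round half up → RGB(34, 86, 32)


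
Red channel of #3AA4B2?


Color: #3AA4B2
R = 3A = 58
G = A4 = 164
B = B2 = 178
Red = 58


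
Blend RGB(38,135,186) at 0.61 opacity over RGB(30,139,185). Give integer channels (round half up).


C = α×F + (1-α)×B, with 1-α = 0.39
R: 0.61×38 + 0.39×30 = 23.18 + 11.70 = 34.88 → 35
G: 0.61×135 + 0.39×139 = 82.35 + 54.21 = 136.56 → 137
B: 0.61×186 + 0.39×185 = 113.46 + 72.15 = 185.61 → 186
= RGB(35, 137, 186)


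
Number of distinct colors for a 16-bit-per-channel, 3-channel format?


Total bits = 16 bits/channel × 3 channels = 48 bits
Distinct colors = 2^48
= 281,474,976,710,656 colors


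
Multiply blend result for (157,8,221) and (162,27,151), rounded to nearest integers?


Multiply: C = A×B/255, rounded to nearest integer
R: 157×162/255 = 25434/255 ≈ 99.741 → 100
G: 8×27/255 = 216/255 ≈ 0.847 → 1
B: 221×151/255 = 33371/255 ≈ 130.867 → 131
= RGB(100, 1, 131)


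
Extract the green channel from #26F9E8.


Color: #26F9E8
R = 26 = 38
G = F9 = 249
B = E8 = 232
Green = 249


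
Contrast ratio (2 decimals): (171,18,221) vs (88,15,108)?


Linearize each sRGB channel c=v/255: c/12.92 if c ≤ 0.04045 else ((c+0.055)/1.055)^2.4
L = 0.2126×R_lin + 0.7152×G_lin + 0.0722×B_lin
Color 1 (171,18,221):
  R=171: 171/255≈0.6706 > 0.04045 → ((0.6706+0.055)/1.055)^2.4 ≈ 0.40724
  G=18: 18/255≈0.0706 > 0.04045 → ((0.0706+0.055)/1.055)^2.4 ≈ 0.00605
  B=221: 221/255≈0.8667 > 0.04045 → ((0.8667+0.055)/1.055)^2.4 ≈ 0.72306
  L1 = 0.2126×0.40724 + 0.7152×0.00605 + 0.0722×0.72306 ≈ 0.14311
Color 2 (88,15,108):
  R=88: 88/255≈0.3451 > 0.04045 → ((0.3451+0.055)/1.055)^2.4 ≈ 0.09759
  G=15: 15/255≈0.0588 > 0.04045 → ((0.0588+0.055)/1.055)^2.4 ≈ 0.00478
  B=108: 108/255≈0.4235 > 0.04045 → ((0.4235+0.055)/1.055)^2.4 ≈ 0.14996
  L2 = 0.2126×0.09759 + 0.7152×0.00478 + 0.0722×0.14996 ≈ 0.03499
Lighter = 0.14311, Darker = 0.03499
Ratio = (L_lighter + 0.05) / (L_darker + 0.05)
Ratio = (0.14311 + 0.05) / (0.03499 + 0.05) = 0.19311 / 0.08499 ≈ 2.2721
Ratio ≈ 2.27:1


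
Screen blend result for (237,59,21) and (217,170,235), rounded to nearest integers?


Screen: C = 255 - (255-A)×(255-B)/255, rounded to nearest integer
R: 255 - (255-237)×(255-217)/255 = 255 - 684/255 ≈ 255 - 2.682 = 252.318 → 252
G: 255 - (255-59)×(255-170)/255 = 255 - 16660/255 ≈ 255 - 65.333 = 189.667 → 190
B: 255 - (255-21)×(255-235)/255 = 255 - 4680/255 ≈ 255 - 18.353 = 236.647 → 237
= RGB(252, 190, 237)


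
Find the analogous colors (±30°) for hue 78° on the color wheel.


Base hue: 78°
Left analog: (78 - 30) mod 360 = 48°
Right analog: (78 + 30) mod 360 = 108°
Analogous hues = 48° and 108°


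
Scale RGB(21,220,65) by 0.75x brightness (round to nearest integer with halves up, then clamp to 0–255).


Multiply each channel by 0.75, round half up, clamp to [0, 255]
R: 21×0.75 = 15.75 → round → 16
G: 220×0.75 = 165
B: 65×0.75 = 48.75 → round → 49
= RGB(16, 165, 49)


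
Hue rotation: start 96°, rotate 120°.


New hue = (H + rotation) mod 360
New hue = (96 + 120) mod 360
= 216 mod 360
= 216°


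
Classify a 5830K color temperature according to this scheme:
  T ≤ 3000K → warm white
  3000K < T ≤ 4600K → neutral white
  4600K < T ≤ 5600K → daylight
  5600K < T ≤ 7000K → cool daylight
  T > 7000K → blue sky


Temperature: 5830K
5600K < 5830K ≤ 7000K → cool daylight
Classification: cool daylight
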